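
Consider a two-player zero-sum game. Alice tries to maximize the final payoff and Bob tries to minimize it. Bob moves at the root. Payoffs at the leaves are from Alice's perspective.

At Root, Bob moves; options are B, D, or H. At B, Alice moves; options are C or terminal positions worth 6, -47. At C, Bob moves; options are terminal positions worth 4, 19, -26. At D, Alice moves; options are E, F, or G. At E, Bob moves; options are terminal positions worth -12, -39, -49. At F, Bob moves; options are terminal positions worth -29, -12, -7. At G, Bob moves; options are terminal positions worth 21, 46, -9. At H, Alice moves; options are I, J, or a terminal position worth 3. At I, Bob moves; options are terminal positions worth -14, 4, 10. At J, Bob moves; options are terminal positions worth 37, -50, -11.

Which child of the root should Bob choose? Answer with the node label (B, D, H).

D

C (Bob): min(4, 19, -26) = -26
B (Alice): max(-26, 6, -47) = 6
E (Bob): min(-12, -39, -49) = -49
F (Bob): min(-29, -12, -7) = -29
G (Bob): min(21, 46, -9) = -9
D (Alice): max(-49, -29, -9) = -9
I (Bob): min(-14, 4, 10) = -14
J (Bob): min(37, -50, -11) = -50
H (Alice): max(-14, -50, 3) = 3
Root (Bob): min(6, -9, 3) = -9
Bob picks the child with the lowest value: D (value -9).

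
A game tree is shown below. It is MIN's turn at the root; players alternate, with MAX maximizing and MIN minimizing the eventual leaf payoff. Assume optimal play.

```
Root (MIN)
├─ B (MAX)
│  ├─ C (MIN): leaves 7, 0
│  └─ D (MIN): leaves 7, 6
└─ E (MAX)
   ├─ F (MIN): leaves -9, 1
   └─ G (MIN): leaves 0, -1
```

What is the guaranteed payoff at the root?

C (MIN): min(7, 0) = 0
D (MIN): min(7, 6) = 6
B (MAX): max(0, 6) = 6
F (MIN): min(-9, 1) = -9
G (MIN): min(0, -1) = -1
E (MAX): max(-9, -1) = -1
Root (MIN): min(6, -1) = -1

-1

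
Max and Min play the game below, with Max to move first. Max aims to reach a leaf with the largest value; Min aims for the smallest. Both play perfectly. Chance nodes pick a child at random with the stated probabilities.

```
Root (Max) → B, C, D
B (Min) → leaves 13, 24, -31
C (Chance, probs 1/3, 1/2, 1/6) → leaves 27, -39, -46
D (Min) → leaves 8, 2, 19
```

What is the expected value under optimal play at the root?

2

B (Min): min(13, 24, -31) = -31
C (Chance): 1/3·27 + 1/2·-39 + 1/6·-46 = -18.17
D (Min): min(8, 2, 19) = 2
Root (Max): max(-31, -18.17, 2) = 2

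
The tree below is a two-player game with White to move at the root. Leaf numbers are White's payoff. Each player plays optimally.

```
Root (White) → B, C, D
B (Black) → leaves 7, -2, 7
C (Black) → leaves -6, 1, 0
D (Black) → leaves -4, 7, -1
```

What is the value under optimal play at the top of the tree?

-2

B (Black): min(7, -2, 7) = -2
C (Black): min(-6, 1, 0) = -6
D (Black): min(-4, 7, -1) = -4
Root (White): max(-2, -6, -4) = -2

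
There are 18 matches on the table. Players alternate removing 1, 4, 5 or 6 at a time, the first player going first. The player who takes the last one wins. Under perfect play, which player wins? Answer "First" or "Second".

Second

Mark each pile size as W (mover wins) or L (mover loses):
i:   0  1  2  3  4  5  6  7  8  9 10 11 12 13 14 15 16 17 18
     L  W  L  W  W  W  W  W  W  L  W  L  W  W  W  W  W  W  L
Position 18 is L, so the second player wins.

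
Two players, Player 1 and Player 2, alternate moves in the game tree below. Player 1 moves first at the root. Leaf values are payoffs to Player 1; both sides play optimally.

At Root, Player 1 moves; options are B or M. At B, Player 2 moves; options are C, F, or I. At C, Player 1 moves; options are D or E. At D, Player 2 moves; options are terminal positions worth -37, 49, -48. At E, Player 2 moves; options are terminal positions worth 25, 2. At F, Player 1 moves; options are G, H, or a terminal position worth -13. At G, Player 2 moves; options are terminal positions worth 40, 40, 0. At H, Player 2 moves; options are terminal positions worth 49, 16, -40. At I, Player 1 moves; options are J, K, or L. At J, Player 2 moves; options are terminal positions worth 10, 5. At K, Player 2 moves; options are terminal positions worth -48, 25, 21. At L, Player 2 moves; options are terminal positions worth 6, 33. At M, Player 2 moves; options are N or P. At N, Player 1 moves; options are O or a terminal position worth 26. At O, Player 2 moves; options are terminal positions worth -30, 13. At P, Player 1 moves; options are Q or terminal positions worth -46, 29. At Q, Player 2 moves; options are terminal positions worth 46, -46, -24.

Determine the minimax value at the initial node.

26

D (Player 2): min(-37, 49, -48) = -48
E (Player 2): min(25, 2) = 2
C (Player 1): max(-48, 2) = 2
G (Player 2): min(40, 40, 0) = 0
H (Player 2): min(49, 16, -40) = -40
F (Player 1): max(0, -40, -13) = 0
J (Player 2): min(10, 5) = 5
K (Player 2): min(-48, 25, 21) = -48
L (Player 2): min(6, 33) = 6
I (Player 1): max(5, -48, 6) = 6
B (Player 2): min(2, 0, 6) = 0
O (Player 2): min(-30, 13) = -30
N (Player 1): max(-30, 26) = 26
Q (Player 2): min(46, -46, -24) = -46
P (Player 1): max(-46, -46, 29) = 29
M (Player 2): min(26, 29) = 26
Root (Player 1): max(0, 26) = 26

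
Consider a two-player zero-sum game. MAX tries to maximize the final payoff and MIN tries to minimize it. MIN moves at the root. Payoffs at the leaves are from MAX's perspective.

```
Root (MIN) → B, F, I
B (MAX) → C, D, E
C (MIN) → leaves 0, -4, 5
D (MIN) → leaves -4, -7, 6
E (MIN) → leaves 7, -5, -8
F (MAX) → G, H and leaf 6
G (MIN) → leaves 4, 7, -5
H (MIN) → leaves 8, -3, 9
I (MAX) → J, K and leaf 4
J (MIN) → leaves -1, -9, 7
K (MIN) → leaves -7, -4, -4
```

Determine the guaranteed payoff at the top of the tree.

-4

C (MIN): min(0, -4, 5) = -4
D (MIN): min(-4, -7, 6) = -7
E (MIN): min(7, -5, -8) = -8
B (MAX): max(-4, -7, -8) = -4
G (MIN): min(4, 7, -5) = -5
H (MIN): min(8, -3, 9) = -3
F (MAX): max(-5, -3, 6) = 6
J (MIN): min(-1, -9, 7) = -9
K (MIN): min(-7, -4, -4) = -7
I (MAX): max(-9, -7, 4) = 4
Root (MIN): min(-4, 6, 4) = -4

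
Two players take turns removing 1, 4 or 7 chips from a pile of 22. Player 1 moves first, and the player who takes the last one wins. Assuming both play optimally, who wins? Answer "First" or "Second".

Mark each pile size as W (mover wins) or L (mover loses):
i:   0  1  2  3  4  5  6  7  8  9 10 11 12 13 14 15 16 17 18 19 20 21 22
     L  W  L  W  W  L  W  W  L  W  L  W  W  L  W  W  L  W  L  W  W  L  W
Position 22 is W, so the first player wins.

First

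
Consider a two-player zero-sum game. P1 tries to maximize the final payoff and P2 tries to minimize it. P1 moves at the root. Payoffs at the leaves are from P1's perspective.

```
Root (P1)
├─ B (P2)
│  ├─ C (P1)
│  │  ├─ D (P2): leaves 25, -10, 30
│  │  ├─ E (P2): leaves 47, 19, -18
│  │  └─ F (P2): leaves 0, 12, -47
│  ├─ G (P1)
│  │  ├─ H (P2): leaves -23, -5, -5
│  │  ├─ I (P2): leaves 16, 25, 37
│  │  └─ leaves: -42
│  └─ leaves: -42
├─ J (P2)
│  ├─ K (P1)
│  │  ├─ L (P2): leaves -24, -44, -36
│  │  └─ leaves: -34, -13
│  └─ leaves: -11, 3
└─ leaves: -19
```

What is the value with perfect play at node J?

L: min(-24, -44, -36) = -44
K: max(-44, -34, -13) = -13
J: min(-13, -11, 3) = -13

-13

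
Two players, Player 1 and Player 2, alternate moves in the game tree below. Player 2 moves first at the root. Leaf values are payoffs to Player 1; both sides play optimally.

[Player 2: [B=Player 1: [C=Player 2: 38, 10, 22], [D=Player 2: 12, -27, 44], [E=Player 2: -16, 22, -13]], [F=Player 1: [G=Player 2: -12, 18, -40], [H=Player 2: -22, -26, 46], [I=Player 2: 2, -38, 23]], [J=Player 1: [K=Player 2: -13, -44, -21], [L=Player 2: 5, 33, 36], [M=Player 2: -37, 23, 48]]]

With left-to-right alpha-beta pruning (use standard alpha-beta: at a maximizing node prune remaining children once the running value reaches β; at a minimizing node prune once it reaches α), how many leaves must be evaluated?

C [α=-∞,β=+∞]: v=10
D [α=10,β=+∞]: v=-27 after child 2 ≤ α → α-cutoff, skip 1
E [α=10,β=+∞]: v=-16 after child 1 ≤ α → α-cutoff, skip 2
B [α=-∞,β=+∞]: v=10
G [α=-∞,β=10]: v=-40
H [α=-40,β=10]: v=-26
I [α=-26,β=10]: v=-38 after child 2 ≤ α → α-cutoff, skip 1
F [α=-∞,β=10]: v=-26
K [α=-∞,β=-26]: v=-44
L [α=-44,β=-26]: v=5
J [α=-∞,β=-26]: v=5 after child 2 ≥ β → β-cutoff, skip 1
Root [α=-∞,β=+∞]: v=-26
Leaves evaluated: 20 of 27.

20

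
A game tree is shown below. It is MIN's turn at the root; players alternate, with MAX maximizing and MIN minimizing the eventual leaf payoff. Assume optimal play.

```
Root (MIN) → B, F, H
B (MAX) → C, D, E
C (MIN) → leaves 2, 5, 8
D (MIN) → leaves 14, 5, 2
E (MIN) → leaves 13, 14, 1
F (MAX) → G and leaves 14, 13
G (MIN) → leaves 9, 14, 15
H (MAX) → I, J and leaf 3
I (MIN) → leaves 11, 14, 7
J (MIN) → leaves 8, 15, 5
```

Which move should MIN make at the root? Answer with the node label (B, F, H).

B

C (MIN): min(2, 5, 8) = 2
D (MIN): min(14, 5, 2) = 2
E (MIN): min(13, 14, 1) = 1
B (MAX): max(2, 2, 1) = 2
G (MIN): min(9, 14, 15) = 9
F (MAX): max(9, 14, 13) = 14
I (MIN): min(11, 14, 7) = 7
J (MIN): min(8, 15, 5) = 5
H (MAX): max(7, 5, 3) = 7
Root (MIN): min(2, 14, 7) = 2
MIN picks the child with the lowest value: B (value 2).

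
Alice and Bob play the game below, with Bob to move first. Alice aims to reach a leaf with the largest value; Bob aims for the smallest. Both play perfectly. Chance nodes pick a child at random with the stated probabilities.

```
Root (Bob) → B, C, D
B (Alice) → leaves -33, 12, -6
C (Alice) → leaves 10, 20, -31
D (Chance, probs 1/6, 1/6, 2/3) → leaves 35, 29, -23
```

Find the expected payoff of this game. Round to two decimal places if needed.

B (Alice): max(-33, 12, -6) = 12
C (Alice): max(10, 20, -31) = 20
D (Chance): 1/6·35 + 1/6·29 + 2/3·-23 = -4.67
Root (Bob): min(12, 20, -4.67) = -4.67

-4.67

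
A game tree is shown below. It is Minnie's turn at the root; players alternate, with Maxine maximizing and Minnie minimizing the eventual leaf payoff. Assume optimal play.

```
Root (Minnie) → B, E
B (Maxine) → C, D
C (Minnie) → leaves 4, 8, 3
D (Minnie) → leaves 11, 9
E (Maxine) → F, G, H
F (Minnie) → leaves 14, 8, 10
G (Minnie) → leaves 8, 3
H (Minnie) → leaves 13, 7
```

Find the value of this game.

8

C (Minnie): min(4, 8, 3) = 3
D (Minnie): min(11, 9) = 9
B (Maxine): max(3, 9) = 9
F (Minnie): min(14, 8, 10) = 8
G (Minnie): min(8, 3) = 3
H (Minnie): min(13, 7) = 7
E (Maxine): max(8, 3, 7) = 8
Root (Minnie): min(9, 8) = 8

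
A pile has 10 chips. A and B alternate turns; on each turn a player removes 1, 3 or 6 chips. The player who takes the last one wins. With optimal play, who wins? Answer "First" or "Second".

First

Positions where the player to move wins (W) vs loses (L):
i:   0  1  2  3  4  5  6  7  8  9 10
     L  W  L  W  L  W  W  W  W  L  W
Position 10 is W, so the first player wins.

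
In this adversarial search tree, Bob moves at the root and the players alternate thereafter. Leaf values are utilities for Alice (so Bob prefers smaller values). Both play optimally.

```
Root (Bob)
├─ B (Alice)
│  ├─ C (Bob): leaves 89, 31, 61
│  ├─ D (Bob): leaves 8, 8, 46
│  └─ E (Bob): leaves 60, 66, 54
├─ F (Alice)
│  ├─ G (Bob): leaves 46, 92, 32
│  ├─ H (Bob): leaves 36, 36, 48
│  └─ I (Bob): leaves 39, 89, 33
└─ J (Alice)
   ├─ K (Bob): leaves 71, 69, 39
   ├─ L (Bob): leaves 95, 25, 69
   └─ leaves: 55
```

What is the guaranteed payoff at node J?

55

K: min(71, 69, 39) = 39
L: min(95, 25, 69) = 25
J: max(39, 25, 55) = 55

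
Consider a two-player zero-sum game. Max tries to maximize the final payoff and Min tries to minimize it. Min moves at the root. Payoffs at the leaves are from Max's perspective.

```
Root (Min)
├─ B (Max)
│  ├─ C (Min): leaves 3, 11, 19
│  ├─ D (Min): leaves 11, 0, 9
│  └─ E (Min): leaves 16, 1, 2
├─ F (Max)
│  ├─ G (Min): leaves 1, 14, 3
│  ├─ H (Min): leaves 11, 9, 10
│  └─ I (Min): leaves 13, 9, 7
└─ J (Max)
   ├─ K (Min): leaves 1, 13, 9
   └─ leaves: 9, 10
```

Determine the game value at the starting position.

3

C (Min): min(3, 11, 19) = 3
D (Min): min(11, 0, 9) = 0
E (Min): min(16, 1, 2) = 1
B (Max): max(3, 0, 1) = 3
G (Min): min(1, 14, 3) = 1
H (Min): min(11, 9, 10) = 9
I (Min): min(13, 9, 7) = 7
F (Max): max(1, 9, 7) = 9
K (Min): min(1, 13, 9) = 1
J (Max): max(1, 9, 10) = 10
Root (Min): min(3, 9, 10) = 3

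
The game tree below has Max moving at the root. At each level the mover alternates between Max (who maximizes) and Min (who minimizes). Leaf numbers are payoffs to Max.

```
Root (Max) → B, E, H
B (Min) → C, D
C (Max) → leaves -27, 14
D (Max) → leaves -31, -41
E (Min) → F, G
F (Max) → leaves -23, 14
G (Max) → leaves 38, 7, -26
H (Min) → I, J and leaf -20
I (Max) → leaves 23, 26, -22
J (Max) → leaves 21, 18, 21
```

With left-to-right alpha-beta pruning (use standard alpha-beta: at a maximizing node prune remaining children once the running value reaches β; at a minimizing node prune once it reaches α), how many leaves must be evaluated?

14

C [α=-∞,β=+∞]: v=14
D [α=-∞,β=14]: v=-31
B [α=-∞,β=+∞]: v=-31
F [α=-31,β=+∞]: v=14
G [α=-31,β=14]: v=38 after child 1 ≥ β → β-cutoff, skip 2
E [α=-31,β=+∞]: v=14
I [α=14,β=+∞]: v=26
J [α=14,β=26]: v=21
H [α=14,β=+∞]: v=-20
Root [α=-∞,β=+∞]: v=14
Leaves evaluated: 14 of 16.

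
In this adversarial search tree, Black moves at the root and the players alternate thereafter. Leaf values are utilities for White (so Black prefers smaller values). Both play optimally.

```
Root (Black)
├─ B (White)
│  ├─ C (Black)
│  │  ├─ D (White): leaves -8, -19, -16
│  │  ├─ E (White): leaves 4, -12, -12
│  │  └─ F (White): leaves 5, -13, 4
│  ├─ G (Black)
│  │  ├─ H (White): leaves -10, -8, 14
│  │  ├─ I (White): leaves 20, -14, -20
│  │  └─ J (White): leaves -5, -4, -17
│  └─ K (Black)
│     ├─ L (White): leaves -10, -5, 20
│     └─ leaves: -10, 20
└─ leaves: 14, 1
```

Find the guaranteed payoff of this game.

D (White): max(-8, -19, -16) = -8
E (White): max(4, -12, -12) = 4
F (White): max(5, -13, 4) = 5
C (Black): min(-8, 4, 5) = -8
H (White): max(-10, -8, 14) = 14
I (White): max(20, -14, -20) = 20
J (White): max(-5, -4, -17) = -4
G (Black): min(14, 20, -4) = -4
L (White): max(-10, -5, 20) = 20
K (Black): min(20, -10, 20) = -10
B (White): max(-8, -4, -10) = -4
Root (Black): min(-4, 14, 1) = -4

-4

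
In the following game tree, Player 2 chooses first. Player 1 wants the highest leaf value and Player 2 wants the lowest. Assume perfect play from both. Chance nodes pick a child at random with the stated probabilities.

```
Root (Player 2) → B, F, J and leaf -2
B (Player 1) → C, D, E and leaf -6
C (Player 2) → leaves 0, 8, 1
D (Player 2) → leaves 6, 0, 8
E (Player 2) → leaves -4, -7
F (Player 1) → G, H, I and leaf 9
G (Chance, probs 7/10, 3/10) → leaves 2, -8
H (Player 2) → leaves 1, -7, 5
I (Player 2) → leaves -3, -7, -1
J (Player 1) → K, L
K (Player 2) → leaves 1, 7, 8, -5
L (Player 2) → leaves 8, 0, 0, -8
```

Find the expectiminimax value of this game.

C (Player 2): min(0, 8, 1) = 0
D (Player 2): min(6, 0, 8) = 0
E (Player 2): min(-4, -7) = -7
B (Player 1): max(0, 0, -7, -6) = 0
G (Chance): 7/10·2 + 3/10·-8 = -1
H (Player 2): min(1, -7, 5) = -7
I (Player 2): min(-3, -7, -1) = -7
F (Player 1): max(-1, -7, -7, 9) = 9
K (Player 2): min(1, 7, 8, -5) = -5
L (Player 2): min(8, 0, 0, -8) = -8
J (Player 1): max(-5, -8) = -5
Root (Player 2): min(0, 9, -5, -2) = -5

-5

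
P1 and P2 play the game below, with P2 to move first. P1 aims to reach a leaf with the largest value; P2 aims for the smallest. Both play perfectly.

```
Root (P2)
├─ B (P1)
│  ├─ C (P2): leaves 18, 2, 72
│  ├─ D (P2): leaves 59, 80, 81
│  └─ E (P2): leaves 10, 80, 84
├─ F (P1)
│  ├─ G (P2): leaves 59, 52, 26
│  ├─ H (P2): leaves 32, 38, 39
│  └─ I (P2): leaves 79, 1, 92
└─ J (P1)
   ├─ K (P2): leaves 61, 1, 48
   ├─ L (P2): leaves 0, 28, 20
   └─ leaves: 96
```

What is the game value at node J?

K: min(61, 1, 48) = 1
L: min(0, 28, 20) = 0
J: max(1, 0, 96) = 96

96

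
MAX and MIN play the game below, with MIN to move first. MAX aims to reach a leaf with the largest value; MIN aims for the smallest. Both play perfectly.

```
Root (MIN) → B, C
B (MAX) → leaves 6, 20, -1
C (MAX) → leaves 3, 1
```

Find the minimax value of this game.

3

B (MAX): max(6, 20, -1) = 20
C (MAX): max(3, 1) = 3
Root (MIN): min(20, 3) = 3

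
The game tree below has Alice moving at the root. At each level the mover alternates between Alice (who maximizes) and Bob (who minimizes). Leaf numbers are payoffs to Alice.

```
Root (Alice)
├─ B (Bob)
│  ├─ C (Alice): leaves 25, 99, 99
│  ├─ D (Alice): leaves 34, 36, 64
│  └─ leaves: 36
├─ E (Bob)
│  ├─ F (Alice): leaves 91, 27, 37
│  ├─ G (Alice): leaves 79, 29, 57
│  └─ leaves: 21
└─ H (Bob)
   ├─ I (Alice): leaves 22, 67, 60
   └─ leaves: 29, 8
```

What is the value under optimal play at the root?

C (Alice): max(25, 99, 99) = 99
D (Alice): max(34, 36, 64) = 64
B (Bob): min(99, 64, 36) = 36
F (Alice): max(91, 27, 37) = 91
G (Alice): max(79, 29, 57) = 79
E (Bob): min(91, 79, 21) = 21
I (Alice): max(22, 67, 60) = 67
H (Bob): min(67, 29, 8) = 8
Root (Alice): max(36, 21, 8) = 36

36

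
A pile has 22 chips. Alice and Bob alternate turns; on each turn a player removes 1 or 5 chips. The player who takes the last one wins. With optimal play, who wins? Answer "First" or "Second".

Second

Positions where the player to move wins (W) vs loses (L):
i:   0  1  2  3  4  5  6  7  8  9 10 11 12 13 14 15 16 17 18 19 20 21 22
     L  W  L  W  L  W  L  W  L  W  L  W  L  W  L  W  L  W  L  W  L  W  L
Position 22 is L, so the second player wins.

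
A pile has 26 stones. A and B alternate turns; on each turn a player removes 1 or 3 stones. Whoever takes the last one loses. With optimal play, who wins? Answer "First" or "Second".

Mark each pile size as W (mover wins) or L (mover loses):
i:   0  1  2  3  4  5  6  7  8  9 10 11 12 13 14 15 16 17 18 19 20 21 22 23 24 25 26
     W  L  W  L  W  L  W  L  W  L  W  L  W  L  W  L  W  L  W  L  W  L  W  L  W  L  W
Position 26 is W, so the first player wins.

First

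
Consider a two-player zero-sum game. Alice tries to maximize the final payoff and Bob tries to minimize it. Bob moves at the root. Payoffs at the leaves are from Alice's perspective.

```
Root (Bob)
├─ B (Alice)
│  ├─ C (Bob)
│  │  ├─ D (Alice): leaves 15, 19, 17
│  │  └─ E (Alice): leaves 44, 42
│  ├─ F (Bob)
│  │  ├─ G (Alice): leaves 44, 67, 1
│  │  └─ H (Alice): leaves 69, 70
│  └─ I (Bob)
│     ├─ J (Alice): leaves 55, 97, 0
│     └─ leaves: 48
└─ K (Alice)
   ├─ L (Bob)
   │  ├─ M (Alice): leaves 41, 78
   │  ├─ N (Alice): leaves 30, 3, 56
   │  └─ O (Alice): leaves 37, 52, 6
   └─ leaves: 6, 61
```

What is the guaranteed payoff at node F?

67

G: max(44, 67, 1) = 67
H: max(69, 70) = 70
F: min(67, 70) = 67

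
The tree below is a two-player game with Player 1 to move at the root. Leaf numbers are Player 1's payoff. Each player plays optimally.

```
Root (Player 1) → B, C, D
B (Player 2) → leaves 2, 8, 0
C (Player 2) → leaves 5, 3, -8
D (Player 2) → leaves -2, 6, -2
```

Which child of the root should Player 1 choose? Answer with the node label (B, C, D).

B

B (Player 2): min(2, 8, 0) = 0
C (Player 2): min(5, 3, -8) = -8
D (Player 2): min(-2, 6, -2) = -2
Root (Player 1): max(0, -8, -2) = 0
Player 1 picks the child with the highest value: B (value 0).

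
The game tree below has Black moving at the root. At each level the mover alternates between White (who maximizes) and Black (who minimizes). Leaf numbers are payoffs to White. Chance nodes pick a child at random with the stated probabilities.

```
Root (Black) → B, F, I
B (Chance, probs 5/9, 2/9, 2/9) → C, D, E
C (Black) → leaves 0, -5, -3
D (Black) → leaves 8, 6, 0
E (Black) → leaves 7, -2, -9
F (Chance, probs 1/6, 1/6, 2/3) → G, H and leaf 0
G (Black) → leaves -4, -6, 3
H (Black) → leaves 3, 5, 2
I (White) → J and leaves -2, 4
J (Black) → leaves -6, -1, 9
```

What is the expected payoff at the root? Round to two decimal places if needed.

-4.78

C (Black): min(0, -5, -3) = -5
D (Black): min(8, 6, 0) = 0
E (Black): min(7, -2, -9) = -9
B (Chance): 5/9·-5 + 2/9·0 + 2/9·-9 = -4.78
G (Black): min(-4, -6, 3) = -6
H (Black): min(3, 5, 2) = 2
F (Chance): 1/6·-6 + 1/6·2 + 2/3·0 = -0.67
J (Black): min(-6, -1, 9) = -6
I (White): max(-6, -2, 4) = 4
Root (Black): min(-4.78, -0.67, 4) = -4.78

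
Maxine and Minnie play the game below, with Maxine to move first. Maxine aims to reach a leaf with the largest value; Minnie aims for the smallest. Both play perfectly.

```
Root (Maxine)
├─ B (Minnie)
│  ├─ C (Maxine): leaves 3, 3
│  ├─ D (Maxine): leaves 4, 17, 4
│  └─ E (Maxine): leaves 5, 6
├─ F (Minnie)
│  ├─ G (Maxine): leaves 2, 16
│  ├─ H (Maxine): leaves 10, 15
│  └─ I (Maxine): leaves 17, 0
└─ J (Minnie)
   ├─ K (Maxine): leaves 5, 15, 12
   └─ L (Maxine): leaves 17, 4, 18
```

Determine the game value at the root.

15

C (Maxine): max(3, 3) = 3
D (Maxine): max(4, 17, 4) = 17
E (Maxine): max(5, 6) = 6
B (Minnie): min(3, 17, 6) = 3
G (Maxine): max(2, 16) = 16
H (Maxine): max(10, 15) = 15
I (Maxine): max(17, 0) = 17
F (Minnie): min(16, 15, 17) = 15
K (Maxine): max(5, 15, 12) = 15
L (Maxine): max(17, 4, 18) = 18
J (Minnie): min(15, 18) = 15
Root (Maxine): max(3, 15, 15) = 15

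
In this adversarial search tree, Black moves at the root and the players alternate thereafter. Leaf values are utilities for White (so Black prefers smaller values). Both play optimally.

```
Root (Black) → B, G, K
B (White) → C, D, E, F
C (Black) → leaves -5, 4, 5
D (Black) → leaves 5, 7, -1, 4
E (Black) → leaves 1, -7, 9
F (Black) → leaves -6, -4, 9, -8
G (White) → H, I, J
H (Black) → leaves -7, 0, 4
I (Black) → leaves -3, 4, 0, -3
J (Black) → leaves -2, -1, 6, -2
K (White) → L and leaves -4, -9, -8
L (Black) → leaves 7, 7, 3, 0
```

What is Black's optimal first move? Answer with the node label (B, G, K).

G

C (Black): min(-5, 4, 5) = -5
D (Black): min(5, 7, -1, 4) = -1
E (Black): min(1, -7, 9) = -7
F (Black): min(-6, -4, 9, -8) = -8
B (White): max(-5, -1, -7, -8) = -1
H (Black): min(-7, 0, 4) = -7
I (Black): min(-3, 4, 0, -3) = -3
J (Black): min(-2, -1, 6, -2) = -2
G (White): max(-7, -3, -2) = -2
L (Black): min(7, 7, 3, 0) = 0
K (White): max(0, -4, -9, -8) = 0
Root (Black): min(-1, -2, 0) = -2
Black picks the child with the lowest value: G (value -2).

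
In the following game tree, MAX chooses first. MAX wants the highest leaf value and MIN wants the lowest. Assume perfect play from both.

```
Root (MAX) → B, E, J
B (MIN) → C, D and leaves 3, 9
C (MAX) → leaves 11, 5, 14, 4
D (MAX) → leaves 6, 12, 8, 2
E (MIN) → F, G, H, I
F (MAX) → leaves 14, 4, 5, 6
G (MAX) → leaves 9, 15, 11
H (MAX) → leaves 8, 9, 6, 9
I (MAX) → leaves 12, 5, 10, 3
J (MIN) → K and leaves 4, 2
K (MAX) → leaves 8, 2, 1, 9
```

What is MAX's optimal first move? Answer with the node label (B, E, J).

C (MAX): max(11, 5, 14, 4) = 14
D (MAX): max(6, 12, 8, 2) = 12
B (MIN): min(14, 12, 3, 9) = 3
F (MAX): max(14, 4, 5, 6) = 14
G (MAX): max(9, 15, 11) = 15
H (MAX): max(8, 9, 6, 9) = 9
I (MAX): max(12, 5, 10, 3) = 12
E (MIN): min(14, 15, 9, 12) = 9
K (MAX): max(8, 2, 1, 9) = 9
J (MIN): min(9, 4, 2) = 2
Root (MAX): max(3, 9, 2) = 9
MAX picks the child with the highest value: E (value 9).

E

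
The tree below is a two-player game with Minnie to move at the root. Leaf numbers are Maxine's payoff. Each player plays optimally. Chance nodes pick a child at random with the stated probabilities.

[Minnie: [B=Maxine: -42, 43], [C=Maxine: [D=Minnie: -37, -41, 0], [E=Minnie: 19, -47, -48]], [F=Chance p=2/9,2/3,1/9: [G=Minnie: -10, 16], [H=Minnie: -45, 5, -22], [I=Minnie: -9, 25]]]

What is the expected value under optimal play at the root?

-41

B (Maxine): max(-42, 43) = 43
D (Minnie): min(-37, -41, 0) = -41
E (Minnie): min(19, -47, -48) = -48
C (Maxine): max(-41, -48) = -41
G (Minnie): min(-10, 16) = -10
H (Minnie): min(-45, 5, -22) = -45
I (Minnie): min(-9, 25) = -9
F (Chance): 2/9·-10 + 2/3·-45 + 1/9·-9 = -33.22
Root (Minnie): min(43, -41, -33.22) = -41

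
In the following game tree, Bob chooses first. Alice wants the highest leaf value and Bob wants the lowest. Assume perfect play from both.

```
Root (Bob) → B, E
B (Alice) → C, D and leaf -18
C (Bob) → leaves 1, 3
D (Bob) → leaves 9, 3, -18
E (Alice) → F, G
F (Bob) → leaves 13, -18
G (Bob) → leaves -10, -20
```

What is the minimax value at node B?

C: min(1, 3) = 1
D: min(9, 3, -18) = -18
B: max(1, -18, -18) = 1

1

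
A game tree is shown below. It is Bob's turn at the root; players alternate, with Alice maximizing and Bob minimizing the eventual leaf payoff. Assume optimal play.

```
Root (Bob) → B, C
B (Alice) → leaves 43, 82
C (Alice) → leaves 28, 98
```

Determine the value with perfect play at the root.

82

B (Alice): max(43, 82) = 82
C (Alice): max(28, 98) = 98
Root (Bob): min(82, 98) = 82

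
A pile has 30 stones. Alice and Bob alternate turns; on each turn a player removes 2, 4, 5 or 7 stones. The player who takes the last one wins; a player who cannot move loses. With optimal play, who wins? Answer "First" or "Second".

First

W/L table (W = player to move can force a win):
i:   0  1  2  3  4  5  6  7  8  9 10 11 12 13 14 15 16 17 18 19 20 21 22 23 24 25 26 27 28 29 30
     L  L  W  W  W  W  W  W  W  L  L  W  W  W  W  W  W  W  L  L  W  W  W  W  W  W  W  L  L  W  W
Position 30 is W, so the first player wins.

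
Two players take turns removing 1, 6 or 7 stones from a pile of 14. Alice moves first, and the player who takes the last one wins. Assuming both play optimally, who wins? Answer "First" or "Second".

Mark each pile size as W (mover wins) or L (mover loses):
i:   0  1  2  3  4  5  6  7  8  9 10 11 12 13 14
     L  W  L  W  L  W  W  W  W  W  W  W  L  W  L
Position 14 is L, so the second player wins.

Second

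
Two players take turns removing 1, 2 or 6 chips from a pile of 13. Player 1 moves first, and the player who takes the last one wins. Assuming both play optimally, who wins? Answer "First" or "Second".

Mark each pile size as W (mover wins) or L (mover loses):
i:   0  1  2  3  4  5  6  7  8  9 10 11 12 13
     L  W  W  L  W  W  W  L  W  W  L  W  W  W
Position 13 is W, so the first player wins.

First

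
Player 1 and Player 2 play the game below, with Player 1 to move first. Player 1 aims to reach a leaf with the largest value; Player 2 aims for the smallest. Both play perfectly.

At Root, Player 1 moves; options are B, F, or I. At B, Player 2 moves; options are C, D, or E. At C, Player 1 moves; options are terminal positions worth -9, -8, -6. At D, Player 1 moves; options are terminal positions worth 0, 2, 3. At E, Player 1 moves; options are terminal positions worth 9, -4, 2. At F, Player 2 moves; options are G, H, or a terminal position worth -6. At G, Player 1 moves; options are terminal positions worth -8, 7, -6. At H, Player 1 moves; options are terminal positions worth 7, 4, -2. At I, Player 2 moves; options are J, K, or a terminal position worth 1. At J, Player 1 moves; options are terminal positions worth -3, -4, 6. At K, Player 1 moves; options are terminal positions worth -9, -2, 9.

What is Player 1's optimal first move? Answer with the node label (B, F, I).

I

C (Player 1): max(-9, -8, -6) = -6
D (Player 1): max(0, 2, 3) = 3
E (Player 1): max(9, -4, 2) = 9
B (Player 2): min(-6, 3, 9) = -6
G (Player 1): max(-8, 7, -6) = 7
H (Player 1): max(7, 4, -2) = 7
F (Player 2): min(7, 7, -6) = -6
J (Player 1): max(-3, -4, 6) = 6
K (Player 1): max(-9, -2, 9) = 9
I (Player 2): min(6, 9, 1) = 1
Root (Player 1): max(-6, -6, 1) = 1
Player 1 picks the child with the highest value: I (value 1).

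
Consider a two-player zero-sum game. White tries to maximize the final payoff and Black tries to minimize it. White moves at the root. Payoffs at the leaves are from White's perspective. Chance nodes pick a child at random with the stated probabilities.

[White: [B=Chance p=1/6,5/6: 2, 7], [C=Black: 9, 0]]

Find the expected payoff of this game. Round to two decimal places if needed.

B (Chance): 1/6·2 + 5/6·7 = 6.17
C (Black): min(9, 0) = 0
Root (White): max(6.17, 0) = 6.17

6.17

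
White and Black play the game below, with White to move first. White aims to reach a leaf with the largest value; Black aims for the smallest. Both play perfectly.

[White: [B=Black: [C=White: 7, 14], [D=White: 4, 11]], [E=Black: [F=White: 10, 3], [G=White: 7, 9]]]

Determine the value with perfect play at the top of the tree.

C (White): max(7, 14) = 14
D (White): max(4, 11) = 11
B (Black): min(14, 11) = 11
F (White): max(10, 3) = 10
G (White): max(7, 9) = 9
E (Black): min(10, 9) = 9
Root (White): max(11, 9) = 11

11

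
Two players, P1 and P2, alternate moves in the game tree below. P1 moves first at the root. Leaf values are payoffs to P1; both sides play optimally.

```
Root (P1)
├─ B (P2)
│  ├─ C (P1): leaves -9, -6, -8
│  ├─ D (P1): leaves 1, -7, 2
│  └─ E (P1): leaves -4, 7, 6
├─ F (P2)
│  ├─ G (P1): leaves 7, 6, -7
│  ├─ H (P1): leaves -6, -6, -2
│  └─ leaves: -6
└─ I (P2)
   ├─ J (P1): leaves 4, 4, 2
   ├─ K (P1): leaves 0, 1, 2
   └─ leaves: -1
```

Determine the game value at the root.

-1

C (P1): max(-9, -6, -8) = -6
D (P1): max(1, -7, 2) = 2
E (P1): max(-4, 7, 6) = 7
B (P2): min(-6, 2, 7) = -6
G (P1): max(7, 6, -7) = 7
H (P1): max(-6, -6, -2) = -2
F (P2): min(7, -2, -6) = -6
J (P1): max(4, 4, 2) = 4
K (P1): max(0, 1, 2) = 2
I (P2): min(4, 2, -1) = -1
Root (P1): max(-6, -6, -1) = -1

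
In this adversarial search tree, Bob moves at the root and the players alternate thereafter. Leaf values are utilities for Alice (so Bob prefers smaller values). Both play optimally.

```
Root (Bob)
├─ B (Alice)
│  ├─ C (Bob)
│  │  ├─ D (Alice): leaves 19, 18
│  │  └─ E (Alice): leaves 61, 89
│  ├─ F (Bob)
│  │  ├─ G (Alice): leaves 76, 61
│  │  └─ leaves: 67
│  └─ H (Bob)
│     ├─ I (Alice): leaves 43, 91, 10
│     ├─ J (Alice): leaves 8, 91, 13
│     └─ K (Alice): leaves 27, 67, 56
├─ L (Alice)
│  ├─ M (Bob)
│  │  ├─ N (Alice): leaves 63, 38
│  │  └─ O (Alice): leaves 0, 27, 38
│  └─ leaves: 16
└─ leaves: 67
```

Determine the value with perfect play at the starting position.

D (Alice): max(19, 18) = 19
E (Alice): max(61, 89) = 89
C (Bob): min(19, 89) = 19
G (Alice): max(76, 61) = 76
F (Bob): min(76, 67) = 67
I (Alice): max(43, 91, 10) = 91
J (Alice): max(8, 91, 13) = 91
K (Alice): max(27, 67, 56) = 67
H (Bob): min(91, 91, 67) = 67
B (Alice): max(19, 67, 67) = 67
N (Alice): max(63, 38) = 63
O (Alice): max(0, 27, 38) = 38
M (Bob): min(63, 38) = 38
L (Alice): max(38, 16) = 38
Root (Bob): min(67, 38, 67) = 38

38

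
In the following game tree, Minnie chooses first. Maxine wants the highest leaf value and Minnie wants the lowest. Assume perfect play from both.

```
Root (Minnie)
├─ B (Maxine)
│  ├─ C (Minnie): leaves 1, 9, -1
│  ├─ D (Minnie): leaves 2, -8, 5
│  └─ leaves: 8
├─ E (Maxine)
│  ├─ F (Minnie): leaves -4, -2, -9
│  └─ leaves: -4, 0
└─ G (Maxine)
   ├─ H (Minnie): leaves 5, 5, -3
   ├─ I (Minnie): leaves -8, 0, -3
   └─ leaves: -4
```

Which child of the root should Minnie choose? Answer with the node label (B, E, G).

G

C (Minnie): min(1, 9, -1) = -1
D (Minnie): min(2, -8, 5) = -8
B (Maxine): max(-1, -8, 8) = 8
F (Minnie): min(-4, -2, -9) = -9
E (Maxine): max(-9, -4, 0) = 0
H (Minnie): min(5, 5, -3) = -3
I (Minnie): min(-8, 0, -3) = -8
G (Maxine): max(-3, -8, -4) = -3
Root (Minnie): min(8, 0, -3) = -3
Minnie picks the child with the lowest value: G (value -3).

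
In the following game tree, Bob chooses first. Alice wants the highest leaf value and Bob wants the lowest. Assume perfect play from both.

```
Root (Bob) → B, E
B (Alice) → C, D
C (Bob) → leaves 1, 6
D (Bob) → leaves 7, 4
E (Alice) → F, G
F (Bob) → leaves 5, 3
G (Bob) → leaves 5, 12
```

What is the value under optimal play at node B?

4

C: min(1, 6) = 1
D: min(7, 4) = 4
B: max(1, 4) = 4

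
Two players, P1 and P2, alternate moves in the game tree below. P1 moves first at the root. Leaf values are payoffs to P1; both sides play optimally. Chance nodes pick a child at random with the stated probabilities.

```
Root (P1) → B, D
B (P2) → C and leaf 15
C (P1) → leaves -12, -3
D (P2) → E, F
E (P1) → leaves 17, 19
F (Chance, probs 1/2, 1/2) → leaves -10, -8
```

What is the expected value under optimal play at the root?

C (P1): max(-12, -3) = -3
B (P2): min(-3, 15) = -3
E (P1): max(17, 19) = 19
F (Chance): 1/2·-10 + 1/2·-8 = -9
D (P2): min(19, -9) = -9
Root (P1): max(-3, -9) = -3

-3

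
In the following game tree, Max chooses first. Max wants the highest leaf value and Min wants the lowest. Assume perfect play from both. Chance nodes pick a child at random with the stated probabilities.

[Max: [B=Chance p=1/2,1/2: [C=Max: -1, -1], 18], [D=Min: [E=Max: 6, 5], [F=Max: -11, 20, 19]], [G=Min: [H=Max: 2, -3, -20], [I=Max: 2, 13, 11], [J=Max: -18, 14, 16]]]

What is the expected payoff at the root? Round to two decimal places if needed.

C (Max): max(-1, -1) = -1
B (Chance): 1/2·-1 + 1/2·18 = 8.5
E (Max): max(6, 5) = 6
F (Max): max(-11, 20, 19) = 20
D (Min): min(6, 20) = 6
H (Max): max(2, -3, -20) = 2
I (Max): max(2, 13, 11) = 13
J (Max): max(-18, 14, 16) = 16
G (Min): min(2, 13, 16) = 2
Root (Max): max(8.5, 6, 2) = 8.5

8.5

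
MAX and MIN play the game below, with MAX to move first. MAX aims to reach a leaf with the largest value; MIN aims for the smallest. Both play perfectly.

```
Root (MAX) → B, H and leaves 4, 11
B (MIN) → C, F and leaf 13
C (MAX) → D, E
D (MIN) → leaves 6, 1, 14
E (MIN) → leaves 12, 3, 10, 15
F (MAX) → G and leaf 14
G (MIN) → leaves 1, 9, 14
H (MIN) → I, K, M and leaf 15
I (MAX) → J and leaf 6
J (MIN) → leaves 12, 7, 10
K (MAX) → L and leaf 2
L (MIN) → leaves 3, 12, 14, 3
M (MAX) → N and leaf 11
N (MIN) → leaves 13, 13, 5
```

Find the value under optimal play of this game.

D (MIN): min(6, 1, 14) = 1
E (MIN): min(12, 3, 10, 15) = 3
C (MAX): max(1, 3) = 3
G (MIN): min(1, 9, 14) = 1
F (MAX): max(1, 14) = 14
B (MIN): min(3, 14, 13) = 3
J (MIN): min(12, 7, 10) = 7
I (MAX): max(7, 6) = 7
L (MIN): min(3, 12, 14, 3) = 3
K (MAX): max(3, 2) = 3
N (MIN): min(13, 13, 5) = 5
M (MAX): max(5, 11) = 11
H (MIN): min(7, 3, 11, 15) = 3
Root (MAX): max(3, 3, 4, 11) = 11

11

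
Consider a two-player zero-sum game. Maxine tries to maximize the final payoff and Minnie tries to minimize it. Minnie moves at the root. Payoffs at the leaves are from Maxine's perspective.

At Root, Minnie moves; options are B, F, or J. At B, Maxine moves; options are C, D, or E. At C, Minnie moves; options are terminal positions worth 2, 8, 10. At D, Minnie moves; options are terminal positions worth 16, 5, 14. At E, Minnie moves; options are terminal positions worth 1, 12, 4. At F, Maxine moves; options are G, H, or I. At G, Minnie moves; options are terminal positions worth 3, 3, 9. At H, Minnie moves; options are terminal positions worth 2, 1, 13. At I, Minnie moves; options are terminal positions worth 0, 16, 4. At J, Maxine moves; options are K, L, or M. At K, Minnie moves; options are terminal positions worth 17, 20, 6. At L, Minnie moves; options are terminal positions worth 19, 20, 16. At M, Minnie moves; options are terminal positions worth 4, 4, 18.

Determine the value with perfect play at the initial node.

C (Minnie): min(2, 8, 10) = 2
D (Minnie): min(16, 5, 14) = 5
E (Minnie): min(1, 12, 4) = 1
B (Maxine): max(2, 5, 1) = 5
G (Minnie): min(3, 3, 9) = 3
H (Minnie): min(2, 1, 13) = 1
I (Minnie): min(0, 16, 4) = 0
F (Maxine): max(3, 1, 0) = 3
K (Minnie): min(17, 20, 6) = 6
L (Minnie): min(19, 20, 16) = 16
M (Minnie): min(4, 4, 18) = 4
J (Maxine): max(6, 16, 4) = 16
Root (Minnie): min(5, 3, 16) = 3

3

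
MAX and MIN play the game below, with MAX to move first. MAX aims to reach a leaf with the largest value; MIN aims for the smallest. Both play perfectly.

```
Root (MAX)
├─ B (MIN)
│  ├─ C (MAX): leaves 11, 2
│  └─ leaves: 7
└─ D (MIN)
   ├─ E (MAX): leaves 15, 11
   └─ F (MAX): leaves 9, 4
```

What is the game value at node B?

C: max(11, 2) = 11
B: min(11, 7) = 7

7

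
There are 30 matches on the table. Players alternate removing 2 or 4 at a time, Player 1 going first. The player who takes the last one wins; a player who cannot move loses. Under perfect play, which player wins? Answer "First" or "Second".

Second

Compute winning (W) and losing (L) positions by backward induction:
i:   0  1  2  3  4  5  6  7  8  9 10 11 12 13 14 15 16 17 18 19 20 21 22 23 24 25 26 27 28 29 30
     L  L  W  W  W  W  L  L  W  W  W  W  L  L  W  W  W  W  L  L  W  W  W  W  L  L  W  W  W  W  L
Position 30 is L, so the second player wins.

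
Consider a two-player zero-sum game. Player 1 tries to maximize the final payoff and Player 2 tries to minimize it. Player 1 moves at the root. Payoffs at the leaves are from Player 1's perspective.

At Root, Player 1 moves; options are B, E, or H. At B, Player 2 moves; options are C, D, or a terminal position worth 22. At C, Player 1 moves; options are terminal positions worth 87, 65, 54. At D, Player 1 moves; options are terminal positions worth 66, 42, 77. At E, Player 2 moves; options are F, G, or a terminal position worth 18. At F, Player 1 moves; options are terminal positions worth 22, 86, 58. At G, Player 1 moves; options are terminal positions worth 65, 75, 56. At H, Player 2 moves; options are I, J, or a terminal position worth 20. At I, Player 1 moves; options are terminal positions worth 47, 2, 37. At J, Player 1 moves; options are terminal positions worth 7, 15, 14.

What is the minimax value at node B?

22

C: max(87, 65, 54) = 87
D: max(66, 42, 77) = 77
B: min(87, 77, 22) = 22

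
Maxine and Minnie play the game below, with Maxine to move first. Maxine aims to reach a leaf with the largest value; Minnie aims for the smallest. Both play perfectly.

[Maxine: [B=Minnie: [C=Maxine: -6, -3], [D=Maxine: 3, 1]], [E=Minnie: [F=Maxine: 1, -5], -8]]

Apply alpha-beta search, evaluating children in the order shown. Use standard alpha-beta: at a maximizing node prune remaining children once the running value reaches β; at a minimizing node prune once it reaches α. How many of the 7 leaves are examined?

C [α=-∞,β=+∞]: v=-3
D [α=-∞,β=-3]: v=3 after child 1 ≥ β → β-cutoff, skip 1
B [α=-∞,β=+∞]: v=-3
F [α=-3,β=+∞]: v=1
E [α=-3,β=+∞]: v=-8
Root [α=-∞,β=+∞]: v=-3
Leaves evaluated: 6 of 7.

6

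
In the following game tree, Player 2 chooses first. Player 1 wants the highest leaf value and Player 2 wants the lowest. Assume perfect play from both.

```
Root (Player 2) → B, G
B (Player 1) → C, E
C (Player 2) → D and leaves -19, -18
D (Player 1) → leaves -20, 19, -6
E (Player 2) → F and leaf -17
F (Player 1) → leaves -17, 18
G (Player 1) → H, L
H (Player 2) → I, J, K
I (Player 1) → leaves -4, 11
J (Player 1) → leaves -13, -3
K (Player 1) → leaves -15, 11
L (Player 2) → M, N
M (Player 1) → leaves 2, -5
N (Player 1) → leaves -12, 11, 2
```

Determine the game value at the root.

-17

D (Player 1): max(-20, 19, -6) = 19
C (Player 2): min(19, -19, -18) = -19
F (Player 1): max(-17, 18) = 18
E (Player 2): min(18, -17) = -17
B (Player 1): max(-19, -17) = -17
I (Player 1): max(-4, 11) = 11
J (Player 1): max(-13, -3) = -3
K (Player 1): max(-15, 11) = 11
H (Player 2): min(11, -3, 11) = -3
M (Player 1): max(2, -5) = 2
N (Player 1): max(-12, 11, 2) = 11
L (Player 2): min(2, 11) = 2
G (Player 1): max(-3, 2) = 2
Root (Player 2): min(-17, 2) = -17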